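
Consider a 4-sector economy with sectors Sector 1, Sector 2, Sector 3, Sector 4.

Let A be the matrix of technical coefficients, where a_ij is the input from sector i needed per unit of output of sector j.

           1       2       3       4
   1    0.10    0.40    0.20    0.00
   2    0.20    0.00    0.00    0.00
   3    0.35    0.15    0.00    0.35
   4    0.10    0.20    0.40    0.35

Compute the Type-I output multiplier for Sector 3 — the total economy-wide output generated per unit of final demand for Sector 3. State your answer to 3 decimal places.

I − A =
  [   0.90    -0.40    -0.20     0.00]
  [  -0.20     1.00     0.00     0.00]
  [  -0.35    -0.15     1.00    -0.35]
  [  -0.10    -0.20    -0.40     0.65]
Compute the cofactors C_ij = (−1)^(i+j)·(3×3 minor ij) of I−A; the adjugate is their transpose:
adj(I−A) = Cᵀ =
  [ 0.51000   0.23750   0.13000   0.07000]
  [ 0.10200   0.40650   0.02600   0.01400]
  [ 0.29600   0.25575   0.53300   0.28700]
  [ 0.29200   0.31900   0.35600   0.74400]
det(I−A) = Σ_j (I−A)_1j·C_1j = (0.90)(0.51000) + (-0.40)(0.10200) + (-0.20)(0.29600) + (0.00)(0.29200) = 0.3590
(I − A)⁻¹ = adj(I−A) / det(I−A) ≈
  [   1.4206     0.6616     0.3621     0.1950]
  [   0.2841     1.1323     0.0724     0.0390]
  [   0.8245     0.7124     1.4847     0.7994]
  [   0.8134     0.8886     0.9916     2.0724]
The output multiplier for sector j is the column-j sum of the Leontief inverse (I − A)⁻¹ = adj(I−A) / det(I−A).
Column 3 of adj(I−A): (0.13000, 0.02600, 0.53300, 0.35600); det(I−A) = 0.3590.
m_3 = (0.13000 + 0.02600 + 0.53300 + 0.35600) / 0.3590 = 1.045 / 0.3590 ≈ 2.911.

m_3 = 2.911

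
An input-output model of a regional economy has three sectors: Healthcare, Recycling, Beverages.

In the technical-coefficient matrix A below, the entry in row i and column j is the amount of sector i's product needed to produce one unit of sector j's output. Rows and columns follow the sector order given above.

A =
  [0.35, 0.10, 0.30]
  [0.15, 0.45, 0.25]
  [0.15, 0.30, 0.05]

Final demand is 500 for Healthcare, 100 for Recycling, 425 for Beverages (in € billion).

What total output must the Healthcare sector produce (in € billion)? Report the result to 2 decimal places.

I − A =
  [   0.65    -0.10    -0.30]
  [  -0.15     0.55    -0.25]
  [  -0.15    -0.30     0.95]
Cofactors of I−A, C_ij = (−1)^(i+j)·(minor ij) (rows/columns in the sector order above):
  C_11 = (0.55)(0.95) − (-0.25)(-0.30) = 0.4475
  C_12 = −[(-0.15)(0.95) − (-0.25)(-0.15)] = 0.1800
  C_13 = (-0.15)(-0.30) − (0.55)(-0.15) = 0.1275
  C_21 = −[(-0.10)(0.95) − (-0.30)(-0.30)] = 0.1850
  C_22 = (0.65)(0.95) − (-0.30)(-0.15) = 0.5725
  C_23 = −[(0.65)(-0.30) − (-0.10)(-0.15)] = 0.2100
  C_31 = (-0.10)(-0.25) − (-0.30)(0.55) = 0.1900
  C_32 = −[(0.65)(-0.25) − (-0.30)(-0.15)] = 0.2075
  C_33 = (0.65)(0.55) − (-0.10)(-0.15) = 0.3425
det(I−A) = Σ_j (I−A)_1j·C_1j = (0.65)(0.4475) + (-0.10)(0.1800) + (-0.30)(0.1275) = 0.234625
adj(I−A) = Cᵀ =
  [ 0.4475   0.1850   0.1900]
  [ 0.1800   0.5725   0.2075]
  [ 0.1275   0.2100   0.3425]
(I − A)⁻¹ = adj(I−A) / det(I−A) ≈
  [   1.9073     0.7885     0.8098]
  [   0.7672     2.4401     0.8844]
  [   0.5434     0.8950     1.4598]
x = (I − A)⁻¹ d = adj(I−A)·d / det(I−A), with det(I−A) = 0.234625:
  x_H = (0.4475·500 + 0.1850·100 + 0.1900·425) / 0.234625 = 323.00 / 0.234625 ≈ 1376.66
  x_R = (0.1800·500 + 0.5725·100 + 0.2075·425) / 0.234625 = 235.4375 / 0.234625 ≈ 1003.46
  x_B = (0.1275·500 + 0.2100·100 + 0.3425·425) / 0.234625 = 230.3125 / 0.234625 ≈ 981.62

x_H = 1376.66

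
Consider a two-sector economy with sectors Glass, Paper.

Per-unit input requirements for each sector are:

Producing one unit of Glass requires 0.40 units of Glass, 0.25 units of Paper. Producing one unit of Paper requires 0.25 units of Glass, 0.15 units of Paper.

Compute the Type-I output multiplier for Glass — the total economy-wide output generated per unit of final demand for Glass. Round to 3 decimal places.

m_G = 2.458

I − A =
  [   0.60    -0.25]
  [  -0.25     0.85]
det(I−A) = (0.60)(0.85) − (-0.25)(-0.25) = 0.4475
adj(I−A) = [[0.85, 0.25], [0.25, 0.60]]
(I − A)⁻¹ = adj(I−A) / det(I−A) ≈
  [   1.8994     0.5587]
  [   0.5587     1.3408]
The output multiplier for sector j is the column-j sum of the Leontief inverse (I − A)⁻¹ = adj(I−A) / det(I−A).
Column G of adj(I−A): (0.85, 0.25); det(I−A) = 0.4475.
m_G = (0.85 + 0.25) / 0.4475 = 1.10 / 0.4475 ≈ 2.458.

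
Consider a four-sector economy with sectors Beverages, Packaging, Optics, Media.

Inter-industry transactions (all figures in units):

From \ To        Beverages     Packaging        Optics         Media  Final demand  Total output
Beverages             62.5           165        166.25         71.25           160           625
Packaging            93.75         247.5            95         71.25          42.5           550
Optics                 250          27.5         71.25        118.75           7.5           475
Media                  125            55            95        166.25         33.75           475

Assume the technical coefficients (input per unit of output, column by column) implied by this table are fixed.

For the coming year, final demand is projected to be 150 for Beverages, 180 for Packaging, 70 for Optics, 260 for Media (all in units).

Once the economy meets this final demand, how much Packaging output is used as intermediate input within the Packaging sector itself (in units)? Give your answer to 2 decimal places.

Technical coefficients a_ij = z_ij / X_j:
  a_11 = 62.5/625 = 0.10, a_21 = 93.75/625 = 0.15, a_31 = 250/625 = 0.40, a_41 = 125/625 = 0.20
  a_12 = 165/550 = 0.30, a_22 = 247.5/550 = 0.45, a_32 = 27.5/550 = 0.05, a_42 = 55/550 = 0.10
  a_13 = 166.25/475 = 0.35, a_23 = 95/475 = 0.20, a_33 = 71.25/475 = 0.15, a_43 = 95/475 = 0.20
  a_14 = 71.25/475 = 0.15, a_24 = 71.25/475 = 0.15, a_34 = 118.75/475 = 0.25, a_44 = 166.25/475 = 0.35
I − A =
  [   0.90    -0.30    -0.35    -0.15]
  [  -0.15     0.55    -0.20    -0.15]
  [  -0.40    -0.05     0.85    -0.25]
  [  -0.20    -0.10    -0.20     0.65]
Compute the cofactors C_ij = (−1)^(i+j)·(3×3 minor ij) of I−A; the adjugate is their transpose:
adj(I−A) = Cᵀ =
  [ 0.250625   0.185125   0.187375   0.172625]
  [ 0.174875   0.306250   0.187125   0.183000]
  [ 0.174625   0.149250   0.251250   0.171375]
  [ 0.157750   0.150000   0.163750   0.269875]
det(I−A) = Σ_j (I−A)_1j·C_1j = (0.90)(0.250625) + (-0.30)(0.174875) + (-0.35)(0.174625) + (-0.15)(0.157750) = 0.08831875
(I − A)⁻¹ = adj(I−A) / det(I−A) ≈
  [   2.8377     2.0961     2.1216     1.9546]
  [   1.9800     3.4676     2.1187     2.0720]
  [   1.9772     1.6899     2.8448     1.9404]
  [   1.7861     1.6984     1.8541     3.0557]
First solve x = (I − A)⁻¹ d = adj(I−A)·d / det(I−A); in particular x_2 = (0.174875·150 + 0.306250·180 + 0.187125·70 + 0.183000·260) / 0.08831875 = 142.035 / 0.08831875 ≈ 1608.2089.
Intermediate flow from 2 to 2: z_22 = a_22 · x_2 = 0.45 × 142.035 / 0.08831875 = 63.91575 / 0.08831875 ≈ 723.69.

z_22 = 723.69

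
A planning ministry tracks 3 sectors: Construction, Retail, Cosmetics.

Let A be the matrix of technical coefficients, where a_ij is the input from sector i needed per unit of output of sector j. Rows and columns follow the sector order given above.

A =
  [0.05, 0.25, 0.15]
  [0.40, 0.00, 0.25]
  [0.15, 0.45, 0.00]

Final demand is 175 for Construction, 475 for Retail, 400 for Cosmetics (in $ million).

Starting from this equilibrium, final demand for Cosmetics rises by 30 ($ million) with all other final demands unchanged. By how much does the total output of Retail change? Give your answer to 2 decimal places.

I − A =
  [   0.95    -0.25    -0.15]
  [  -0.40     1.00    -0.25]
  [  -0.15    -0.45     1.00]
Cofactors of I−A, C_ij = (−1)^(i+j)·(minor ij) (rows/columns in the sector order above):
  C_11 = (1.00)(1.00) − (-0.25)(-0.45) = 0.8875
  C_12 = −[(-0.40)(1.00) − (-0.25)(-0.15)] = 0.4375
  C_13 = (-0.40)(-0.45) − (1.00)(-0.15) = 0.3300
  C_21 = −[(-0.25)(1.00) − (-0.15)(-0.45)] = 0.3175
  C_22 = (0.95)(1.00) − (-0.15)(-0.15) = 0.9275
  C_23 = −[(0.95)(-0.45) − (-0.25)(-0.15)] = 0.4650
  C_31 = (-0.25)(-0.25) − (-0.15)(1.00) = 0.2125
  C_32 = −[(0.95)(-0.25) − (-0.15)(-0.40)] = 0.2975
  C_33 = (0.95)(1.00) − (-0.25)(-0.40) = 0.8500
det(I−A) = Σ_j (I−A)_1j·C_1j = (0.95)(0.8875) + (-0.25)(0.4375) + (-0.15)(0.3300) = 0.68425
adj(I−A) = Cᵀ =
  [ 0.8875   0.3175   0.2125]
  [ 0.4375   0.9275   0.2975]
  [ 0.3300   0.4650   0.8500]
(I − A)⁻¹ = adj(I−A) / det(I−A) ≈
  [   1.2970     0.4640     0.3106]
  [   0.6394     1.3555     0.4348]
  [   0.4823     0.6796     1.2422]
Δx = (I − A)⁻¹ Δd with Δd having +30 in the Cosmetics component and 0 elsewhere.
So Δx_2 = L_23 · (+30), where L_23 = adj(I−A)_23 / det(I−A) = 0.2975 / 0.68425.
Δx_2 = 0.2975 × (+30) / 0.68425 = 8.925 / 0.68425 ≈ 13.04.

Δx_2 = 13.04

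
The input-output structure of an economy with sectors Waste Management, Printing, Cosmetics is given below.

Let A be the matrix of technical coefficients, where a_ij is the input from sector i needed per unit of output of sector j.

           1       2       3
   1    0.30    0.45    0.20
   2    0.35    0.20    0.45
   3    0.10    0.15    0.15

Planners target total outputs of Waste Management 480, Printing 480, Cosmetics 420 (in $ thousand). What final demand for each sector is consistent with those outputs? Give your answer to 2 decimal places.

I − A =
  [   0.70    -0.45    -0.20]
  [  -0.35     0.80    -0.45]
  [  -0.10    -0.15     0.85]
d = (I − A) x:
  d_1 = (+0.70)·480 + (-0.45)·480 + (-0.20)·420 = 36.00
  d_2 = (-0.35)·480 + (+0.80)·480 + (-0.45)·420 = 27.00
  d_3 = (-0.10)·480 + (-0.15)·480 + (+0.85)·420 = 237.00

d_1 = 36.00, d_2 = 27.00, d_3 = 237.00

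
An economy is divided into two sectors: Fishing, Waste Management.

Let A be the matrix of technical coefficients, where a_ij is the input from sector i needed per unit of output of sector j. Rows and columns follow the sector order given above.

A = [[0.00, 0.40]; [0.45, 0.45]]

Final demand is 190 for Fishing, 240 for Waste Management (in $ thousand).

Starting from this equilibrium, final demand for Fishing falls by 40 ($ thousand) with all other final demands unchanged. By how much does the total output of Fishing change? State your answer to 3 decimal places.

Δx_1 = -59.459

I − A =
  [   1.00    -0.40]
  [  -0.45     0.55]
det(I−A) = (1.00)(0.55) − (-0.40)(-0.45) = 0.3700
adj(I−A) = [[0.55, 0.40], [0.45, 1.00]]
(I − A)⁻¹ = adj(I−A) / det(I−A) ≈
  [   1.4865     1.0811]
  [   1.2162     2.7027]
Δx = (I − A)⁻¹ Δd with Δd having -40 in the Fishing component and 0 elsewhere.
So Δx_1 = L_11 · (-40), where L_11 = adj(I−A)_11 / det(I−A) = 0.55 / 0.3700.
Δx_1 = 0.55 × (-40) / 0.3700 = -22.00 / 0.3700 ≈ -59.459.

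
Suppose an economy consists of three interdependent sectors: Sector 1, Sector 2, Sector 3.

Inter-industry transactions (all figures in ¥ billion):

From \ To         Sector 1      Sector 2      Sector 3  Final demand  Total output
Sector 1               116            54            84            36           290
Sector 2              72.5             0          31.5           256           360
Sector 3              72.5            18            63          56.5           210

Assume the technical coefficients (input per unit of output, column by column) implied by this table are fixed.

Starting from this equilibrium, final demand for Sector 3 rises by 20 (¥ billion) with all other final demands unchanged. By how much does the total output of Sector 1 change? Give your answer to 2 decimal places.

Δx_1 = 30.33

Technical coefficients a_ij = z_ij / X_j:
  a_11 = 116/290 = 0.40, a_21 = 72.5/290 = 0.25, a_31 = 72.5/290 = 0.25
  a_12 = 54/360 = 0.15, a_22 = 0/360 = 0.00, a_32 = 18/360 = 0.05
  a_13 = 84/210 = 0.40, a_23 = 31.5/210 = 0.15, a_33 = 63/210 = 0.30
I − A =
  [   0.60    -0.15    -0.40]
  [  -0.25     1.00    -0.15]
  [  -0.25    -0.05     0.70]
Cofactors of I−A, C_ij = (−1)^(i+j)·(minor ij) (rows/columns in the sector order above):
  C_11 = (1.00)(0.70) − (-0.15)(-0.05) = 0.6925
  C_12 = −[(-0.25)(0.70) − (-0.15)(-0.25)] = 0.2125
  C_13 = (-0.25)(-0.05) − (1.00)(-0.25) = 0.2625
  C_21 = −[(-0.15)(0.70) − (-0.40)(-0.05)] = 0.1250
  C_22 = (0.60)(0.70) − (-0.40)(-0.25) = 0.3200
  C_23 = −[(0.60)(-0.05) − (-0.15)(-0.25)] = 0.0675
  C_31 = (-0.15)(-0.15) − (-0.40)(1.00) = 0.4225
  C_32 = −[(0.60)(-0.15) − (-0.40)(-0.25)] = 0.1900
  C_33 = (0.60)(1.00) − (-0.15)(-0.25) = 0.5625
det(I−A) = Σ_j (I−A)_1j·C_1j = (0.60)(0.6925) + (-0.15)(0.2125) + (-0.40)(0.2625) = 0.278625
adj(I−A) = Cᵀ =
  [ 0.6925   0.1250   0.4225]
  [ 0.2125   0.3200   0.1900]
  [ 0.2625   0.0675   0.5625]
(I − A)⁻¹ = adj(I−A) / det(I−A) ≈
  [   2.4854     0.4486     1.5164]
  [   0.7627     1.1485     0.6819]
  [   0.9421     0.2423     2.0188]
Δx = (I − A)⁻¹ Δd with Δd having +20 in the Sector 3 component and 0 elsewhere.
So Δx_1 = L_13 · (+20), where L_13 = adj(I−A)_13 / det(I−A) = 0.4225 / 0.278625.
Δx_1 = 0.4225 × (+20) / 0.278625 = 8.45 / 0.278625 ≈ 30.33.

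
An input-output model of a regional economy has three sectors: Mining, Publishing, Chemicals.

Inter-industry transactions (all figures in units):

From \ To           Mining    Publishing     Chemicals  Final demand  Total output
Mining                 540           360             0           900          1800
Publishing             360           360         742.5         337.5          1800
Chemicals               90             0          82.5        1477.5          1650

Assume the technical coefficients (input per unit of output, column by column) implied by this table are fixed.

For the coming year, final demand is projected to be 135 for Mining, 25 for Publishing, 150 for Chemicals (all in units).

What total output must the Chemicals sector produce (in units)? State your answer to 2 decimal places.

Technical coefficients a_ij = z_ij / X_j:
  a_MM = 540/1800 = 0.30, a_PM = 360/1800 = 0.20, a_CM = 90/1800 = 0.05
  a_MP = 360/1800 = 0.20, a_PP = 360/1800 = 0.20, a_CP = 0/1800 = 0.00
  a_MC = 0/1650 = 0.00, a_PC = 742.5/1650 = 0.45, a_CC = 82.5/1650 = 0.05
I − A =
  [   0.70    -0.20     0.00]
  [  -0.20     0.80    -0.45]
  [  -0.05     0.00     0.95]
Cofactors of I−A, C_ij = (−1)^(i+j)·(minor ij) (rows/columns in the sector order above):
  C_11 = (0.80)(0.95) − (-0.45)(0.00) = 0.7600
  C_12 = −[(-0.20)(0.95) − (-0.45)(-0.05)] = 0.2125
  C_13 = (-0.20)(0.00) − (0.80)(-0.05) = 0.0400
  C_21 = −[(-0.20)(0.95) − (0.00)(0.00)] = 0.1900
  C_22 = (0.70)(0.95) − (0.00)(-0.05) = 0.6650
  C_23 = −[(0.70)(0.00) − (-0.20)(-0.05)] = 0.0100
  C_31 = (-0.20)(-0.45) − (0.00)(0.80) = 0.0900
  C_32 = −[(0.70)(-0.45) − (0.00)(-0.20)] = 0.3150
  C_33 = (0.70)(0.80) − (-0.20)(-0.20) = 0.5200
det(I−A) = Σ_j (I−A)_1j·C_1j = (0.70)(0.7600) + (-0.20)(0.2125) + (0.00)(0.0400) = 0.4895
adj(I−A) = Cᵀ =
  [ 0.7600   0.1900   0.0900]
  [ 0.2125   0.6650   0.3150]
  [ 0.0400   0.0100   0.5200]
(I − A)⁻¹ = adj(I−A) / det(I−A) ≈
  [   1.5526     0.3882     0.1839]
  [   0.4341     1.3585     0.6435]
  [   0.0817     0.0204     1.0623]
x = (I − A)⁻¹ d = adj(I−A)·d / det(I−A), with det(I−A) = 0.4895:
  x_M = (0.7600·135 + 0.1900·25 + 0.0900·150) / 0.4895 = 120.85 / 0.4895 ≈ 246.88
  x_P = (0.2125·135 + 0.6650·25 + 0.3150·150) / 0.4895 = 92.5625 / 0.4895 ≈ 189.10
  x_C = (0.0400·135 + 0.0100·25 + 0.5200·150) / 0.4895 = 83.65 / 0.4895 ≈ 170.89

x_C = 170.89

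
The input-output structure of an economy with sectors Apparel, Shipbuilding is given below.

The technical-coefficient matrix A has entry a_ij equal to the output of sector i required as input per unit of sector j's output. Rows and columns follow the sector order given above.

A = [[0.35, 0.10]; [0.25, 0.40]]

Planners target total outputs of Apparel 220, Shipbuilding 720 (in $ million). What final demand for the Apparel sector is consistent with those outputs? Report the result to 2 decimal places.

d_A = 71.00

I − A =
  [   0.65    -0.10]
  [  -0.25     0.60]
d = (I − A) x:
  d_A = (+0.65)·220 + (-0.10)·720 = 71.00
  d_S = (-0.25)·220 + (+0.60)·720 = 377.00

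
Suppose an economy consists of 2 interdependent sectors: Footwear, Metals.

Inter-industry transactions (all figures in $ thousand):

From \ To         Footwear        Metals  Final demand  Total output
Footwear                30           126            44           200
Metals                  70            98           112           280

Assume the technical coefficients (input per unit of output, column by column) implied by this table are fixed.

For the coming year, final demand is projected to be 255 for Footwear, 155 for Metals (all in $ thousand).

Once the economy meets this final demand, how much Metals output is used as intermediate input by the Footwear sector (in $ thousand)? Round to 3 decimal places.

z_MF = 208.671

Technical coefficients a_ij = z_ij / X_j:
  a_FF = 30/200 = 0.15, a_MF = 70/200 = 0.35
  a_FM = 126/280 = 0.45, a_MM = 98/280 = 0.35
I − A =
  [   0.85    -0.45]
  [  -0.35     0.65]
det(I−A) = (0.85)(0.65) − (-0.45)(-0.35) = 0.3950
adj(I−A) = [[0.65, 0.45], [0.35, 0.85]]
(I − A)⁻¹ = adj(I−A) / det(I−A) ≈
  [   1.6456     1.1392]
  [   0.8861     2.1519]
First solve x = (I − A)⁻¹ d = adj(I−A)·d / det(I−A); in particular x_F = (0.65·255 + 0.45·155) / 0.3950 = 235.50 / 0.3950 ≈ 596.20253.
Intermediate flow from M to F: z_MF = a_MF · x_F = 0.35 × 235.50 / 0.3950 = 82.425 / 0.3950 ≈ 208.671.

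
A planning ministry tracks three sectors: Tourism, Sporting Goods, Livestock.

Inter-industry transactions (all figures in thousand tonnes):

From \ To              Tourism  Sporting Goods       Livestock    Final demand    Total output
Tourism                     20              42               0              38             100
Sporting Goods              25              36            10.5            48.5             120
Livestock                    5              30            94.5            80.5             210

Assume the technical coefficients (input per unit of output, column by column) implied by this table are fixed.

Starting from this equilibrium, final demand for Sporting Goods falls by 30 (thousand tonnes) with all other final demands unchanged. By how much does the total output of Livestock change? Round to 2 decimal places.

Technical coefficients a_ij = z_ij / X_j:
  a_TT = 20/100 = 0.20, a_ST = 25/100 = 0.25, a_LT = 5/100 = 0.05
  a_TS = 42/120 = 0.35, a_SS = 36/120 = 0.30, a_LS = 30/120 = 0.25
  a_TL = 0/210 = 0.00, a_SL = 10.5/210 = 0.05, a_LL = 94.5/210 = 0.45
I − A =
  [   0.80    -0.35     0.00]
  [  -0.25     0.70    -0.05]
  [  -0.05    -0.25     0.55]
Cofactors of I−A, C_ij = (−1)^(i+j)·(minor ij) (rows/columns in the sector order above):
  C_11 = (0.70)(0.55) − (-0.05)(-0.25) = 0.3725
  C_12 = −[(-0.25)(0.55) − (-0.05)(-0.05)] = 0.1400
  C_13 = (-0.25)(-0.25) − (0.70)(-0.05) = 0.0975
  C_21 = −[(-0.35)(0.55) − (0.00)(-0.25)] = 0.1925
  C_22 = (0.80)(0.55) − (0.00)(-0.05) = 0.4400
  C_23 = −[(0.80)(-0.25) − (-0.35)(-0.05)] = 0.2175
  C_31 = (-0.35)(-0.05) − (0.00)(0.70) = 0.0175
  C_32 = −[(0.80)(-0.05) − (0.00)(-0.25)] = 0.0400
  C_33 = (0.80)(0.70) − (-0.35)(-0.25) = 0.4725
det(I−A) = Σ_j (I−A)_1j·C_1j = (0.80)(0.3725) + (-0.35)(0.1400) + (0.00)(0.0975) = 0.2490
adj(I−A) = Cᵀ =
  [ 0.3725   0.1925   0.0175]
  [ 0.1400   0.4400   0.0400]
  [ 0.0975   0.2175   0.4725]
(I − A)⁻¹ = adj(I−A) / det(I−A) ≈
  [   1.4960     0.7731     0.0703]
  [   0.5622     1.7671     0.1606]
  [   0.3916     0.8735     1.8976]
Δx = (I − A)⁻¹ Δd with Δd having -30 in the Sporting Goods component and 0 elsewhere.
So Δx_L = L_LS · (-30), where L_LS = adj(I−A)_LS / det(I−A) = 0.2175 / 0.2490.
Δx_L = 0.2175 × (-30) / 0.2490 = -6.525 / 0.2490 ≈ -26.20.

Δx_L = -26.20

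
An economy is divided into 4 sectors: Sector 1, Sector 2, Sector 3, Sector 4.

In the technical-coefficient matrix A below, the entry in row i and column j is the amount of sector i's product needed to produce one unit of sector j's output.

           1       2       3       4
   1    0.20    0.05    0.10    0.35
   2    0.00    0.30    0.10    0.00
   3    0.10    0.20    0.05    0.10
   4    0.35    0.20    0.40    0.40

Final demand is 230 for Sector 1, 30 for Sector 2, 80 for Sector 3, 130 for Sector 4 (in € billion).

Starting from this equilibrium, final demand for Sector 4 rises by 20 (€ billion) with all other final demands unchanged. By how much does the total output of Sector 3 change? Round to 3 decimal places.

Δx_3 = 8.520

I − A =
  [   0.80    -0.05    -0.10    -0.35]
  [   0.00     0.70    -0.10     0.00]
  [  -0.10    -0.20     0.95    -0.10]
  [  -0.35    -0.20    -0.40     0.60]
Compute the cofactors C_ij = (−1)^(i+j)·(3×3 minor ij) of I−A; the adjugate is their transpose:
adj(I−A) = Cᵀ =
  [ 0.357000   0.135000   0.150000   0.233250]
  [ 0.009500   0.284125   0.035750   0.011500]
  [ 0.066500   0.099250   0.250250   0.080500]
  [ 0.255750   0.239625   0.266250   0.508500]
det(I−A) = Σ_j (I−A)_1j·C_1j = (0.80)(0.357000) + (-0.05)(0.009500) + (-0.10)(0.066500) + (-0.35)(0.255750) = 0.1889625
(I − A)⁻¹ = adj(I−A) / det(I−A) ≈
  [   1.8893     0.7144     0.7938     1.2344]
  [   0.0503     1.5036     0.1892     0.0609]
  [   0.3519     0.5252     1.3243     0.4260]
  [   1.3534     1.2681     1.4090     2.6910]
Δx = (I − A)⁻¹ Δd with Δd having +20 in the Sector 4 component and 0 elsewhere.
So Δx_3 = L_34 · (+20), where L_34 = adj(I−A)_34 / det(I−A) = 0.080500 / 0.1889625.
Δx_3 = 0.080500 × (+20) / 0.1889625 = 1.61 / 0.1889625 ≈ 8.520.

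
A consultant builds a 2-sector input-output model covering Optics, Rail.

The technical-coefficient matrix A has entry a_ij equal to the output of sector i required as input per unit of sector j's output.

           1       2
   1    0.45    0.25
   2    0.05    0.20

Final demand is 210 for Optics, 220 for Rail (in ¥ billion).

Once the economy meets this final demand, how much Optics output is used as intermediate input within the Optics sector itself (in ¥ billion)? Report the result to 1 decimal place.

z_11 = 234.7

I − A =
  [   0.55    -0.25]
  [  -0.05     0.80]
det(I−A) = (0.55)(0.80) − (-0.25)(-0.05) = 0.4275
adj(I−A) = [[0.80, 0.25], [0.05, 0.55]]
(I − A)⁻¹ = adj(I−A) / det(I−A) ≈
  [   1.8713     0.5848]
  [   0.1170     1.2865]
First solve x = (I − A)⁻¹ d = adj(I−A)·d / det(I−A); in particular x_1 = (0.80·210 + 0.25·220) / 0.4275 = 223.00 / 0.4275 ≈ 521.637.
Intermediate flow from 1 to 1: z_11 = a_11 · x_1 = 0.45 × 223.00 / 0.4275 = 100.35 / 0.4275 ≈ 234.7.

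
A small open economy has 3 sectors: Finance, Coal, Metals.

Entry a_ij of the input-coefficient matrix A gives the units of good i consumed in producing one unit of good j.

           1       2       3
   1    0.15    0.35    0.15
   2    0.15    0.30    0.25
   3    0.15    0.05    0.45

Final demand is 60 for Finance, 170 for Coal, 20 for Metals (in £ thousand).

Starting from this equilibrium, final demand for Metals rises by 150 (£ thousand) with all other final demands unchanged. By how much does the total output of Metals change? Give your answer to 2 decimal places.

I − A =
  [   0.85    -0.35    -0.15]
  [  -0.15     0.70    -0.25]
  [  -0.15    -0.05     0.55]
Cofactors of I−A, C_ij = (−1)^(i+j)·(minor ij) (rows/columns in the sector order above):
  C_11 = (0.70)(0.55) − (-0.25)(-0.05) = 0.3725
  C_12 = −[(-0.15)(0.55) − (-0.25)(-0.15)] = 0.1200
  C_13 = (-0.15)(-0.05) − (0.70)(-0.15) = 0.1125
  C_21 = −[(-0.35)(0.55) − (-0.15)(-0.05)] = 0.2000
  C_22 = (0.85)(0.55) − (-0.15)(-0.15) = 0.4450
  C_23 = −[(0.85)(-0.05) − (-0.35)(-0.15)] = 0.0950
  C_31 = (-0.35)(-0.25) − (-0.15)(0.70) = 0.1925
  C_32 = −[(0.85)(-0.25) − (-0.15)(-0.15)] = 0.2350
  C_33 = (0.85)(0.70) − (-0.35)(-0.15) = 0.5425
det(I−A) = Σ_j (I−A)_1j·C_1j = (0.85)(0.3725) + (-0.35)(0.1200) + (-0.15)(0.1125) = 0.25775
adj(I−A) = Cᵀ =
  [ 0.3725   0.2000   0.1925]
  [ 0.1200   0.4450   0.2350]
  [ 0.1125   0.0950   0.5425]
(I − A)⁻¹ = adj(I−A) / det(I−A) ≈
  [   1.4452     0.7759     0.7468]
  [   0.4656     1.7265     0.9117]
  [   0.4365     0.3686     2.1048]
Δx = (I − A)⁻¹ Δd with Δd having +150 in the Metals component and 0 elsewhere.
So Δx_3 = L_33 · (+150), where L_33 = adj(I−A)_33 / det(I−A) = 0.5425 / 0.25775.
Δx_3 = 0.5425 × (+150) / 0.25775 = 81.375 / 0.25775 ≈ 315.71.

Δx_3 = 315.71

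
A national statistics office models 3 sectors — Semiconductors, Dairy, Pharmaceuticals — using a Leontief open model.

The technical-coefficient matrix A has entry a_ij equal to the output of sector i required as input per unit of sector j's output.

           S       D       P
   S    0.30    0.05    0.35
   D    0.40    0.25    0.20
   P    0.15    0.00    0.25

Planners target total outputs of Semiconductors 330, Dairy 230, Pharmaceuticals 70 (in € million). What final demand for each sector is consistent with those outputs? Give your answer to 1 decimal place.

I − A =
  [   0.70    -0.05    -0.35]
  [  -0.40     0.75    -0.20]
  [  -0.15     0.00     0.75]
d = (I − A) x:
  d_S = (+0.70)·330 + (-0.05)·230 + (-0.35)·70 = 195.0
  d_D = (-0.40)·330 + (+0.75)·230 + (-0.20)·70 = 26.5
  d_P = (-0.15)·330 + (+0.00)·230 + (+0.75)·70 = 3.0

d_S = 195.0, d_D = 26.5, d_P = 3.0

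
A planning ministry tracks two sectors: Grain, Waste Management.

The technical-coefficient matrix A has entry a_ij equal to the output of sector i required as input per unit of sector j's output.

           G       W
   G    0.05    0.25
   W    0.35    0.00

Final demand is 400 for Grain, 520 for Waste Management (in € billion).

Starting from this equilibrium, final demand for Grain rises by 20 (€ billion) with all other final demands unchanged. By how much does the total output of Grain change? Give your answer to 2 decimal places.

I − A =
  [   0.95    -0.25]
  [  -0.35     1.00]
det(I−A) = (0.95)(1.00) − (-0.25)(-0.35) = 0.8625
adj(I−A) = [[1.00, 0.25], [0.35, 0.95]]
(I − A)⁻¹ = adj(I−A) / det(I−A) ≈
  [   1.1594     0.2899]
  [   0.4058     1.1014]
Δx = (I − A)⁻¹ Δd with Δd having +20 in the Grain component and 0 elsewhere.
So Δx_G = L_GG · (+20), where L_GG = adj(I−A)_GG / det(I−A) = 1.00 / 0.8625.
Δx_G = 1.00 × (+20) / 0.8625 = 20.00 / 0.8625 ≈ 23.19.

Δx_G = 23.19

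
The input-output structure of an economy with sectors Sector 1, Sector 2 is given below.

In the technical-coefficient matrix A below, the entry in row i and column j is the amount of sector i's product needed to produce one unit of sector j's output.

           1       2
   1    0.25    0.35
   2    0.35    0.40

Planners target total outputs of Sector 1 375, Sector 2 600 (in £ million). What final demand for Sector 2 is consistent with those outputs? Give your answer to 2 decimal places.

I − A =
  [   0.75    -0.35]
  [  -0.35     0.60]
d = (I − A) x:
  d_1 = (+0.75)·375 + (-0.35)·600 = 71.25
  d_2 = (-0.35)·375 + (+0.60)·600 = 228.75

d_2 = 228.75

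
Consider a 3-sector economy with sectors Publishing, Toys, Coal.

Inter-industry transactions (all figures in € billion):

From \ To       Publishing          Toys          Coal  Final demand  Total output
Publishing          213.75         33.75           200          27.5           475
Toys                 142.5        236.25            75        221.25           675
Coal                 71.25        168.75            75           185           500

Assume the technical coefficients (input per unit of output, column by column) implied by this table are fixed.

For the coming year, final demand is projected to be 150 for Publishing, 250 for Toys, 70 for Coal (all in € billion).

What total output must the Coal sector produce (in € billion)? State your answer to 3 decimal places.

Technical coefficients a_ij = z_ij / X_j:
  a_11 = 213.75/475 = 0.45, a_21 = 142.5/475 = 0.30, a_31 = 71.25/475 = 0.15
  a_12 = 33.75/675 = 0.05, a_22 = 236.25/675 = 0.35, a_32 = 168.75/675 = 0.25
  a_13 = 200/500 = 0.40, a_23 = 75/500 = 0.15, a_33 = 75/500 = 0.15
I − A =
  [   0.55    -0.05    -0.40]
  [  -0.30     0.65    -0.15]
  [  -0.15    -0.25     0.85]
Cofactors of I−A, C_ij = (−1)^(i+j)·(minor ij) (rows/columns in the sector order above):
  C_11 = (0.65)(0.85) − (-0.15)(-0.25) = 0.5150
  C_12 = −[(-0.30)(0.85) − (-0.15)(-0.15)] = 0.2775
  C_13 = (-0.30)(-0.25) − (0.65)(-0.15) = 0.1725
  C_21 = −[(-0.05)(0.85) − (-0.40)(-0.25)] = 0.1425
  C_22 = (0.55)(0.85) − (-0.40)(-0.15) = 0.4075
  C_23 = −[(0.55)(-0.25) − (-0.05)(-0.15)] = 0.1450
  C_31 = (-0.05)(-0.15) − (-0.40)(0.65) = 0.2675
  C_32 = −[(0.55)(-0.15) − (-0.40)(-0.30)] = 0.2025
  C_33 = (0.55)(0.65) − (-0.05)(-0.30) = 0.3425
det(I−A) = Σ_j (I−A)_1j·C_1j = (0.55)(0.5150) + (-0.05)(0.2775) + (-0.40)(0.1725) = 0.200375
adj(I−A) = Cᵀ =
  [ 0.5150   0.1425   0.2675]
  [ 0.2775   0.4075   0.2025]
  [ 0.1725   0.1450   0.3425]
(I − A)⁻¹ = adj(I−A) / det(I−A) ≈
  [   2.5702     0.7112     1.3350]
  [   1.3849     2.0337     1.0106]
  [   0.8609     0.7236     1.7093]
x = (I − A)⁻¹ d = adj(I−A)·d / det(I−A), with det(I−A) = 0.200375:
  x_1 = (0.5150·150 + 0.1425·250 + 0.2675·70) / 0.200375 = 131.60 / 0.200375 ≈ 656.769
  x_2 = (0.2775·150 + 0.4075·250 + 0.2025·70) / 0.200375 = 157.675 / 0.200375 ≈ 786.900
  x_3 = (0.1725·150 + 0.1450·250 + 0.3425·70) / 0.200375 = 86.10 / 0.200375 ≈ 429.694

x_3 = 429.694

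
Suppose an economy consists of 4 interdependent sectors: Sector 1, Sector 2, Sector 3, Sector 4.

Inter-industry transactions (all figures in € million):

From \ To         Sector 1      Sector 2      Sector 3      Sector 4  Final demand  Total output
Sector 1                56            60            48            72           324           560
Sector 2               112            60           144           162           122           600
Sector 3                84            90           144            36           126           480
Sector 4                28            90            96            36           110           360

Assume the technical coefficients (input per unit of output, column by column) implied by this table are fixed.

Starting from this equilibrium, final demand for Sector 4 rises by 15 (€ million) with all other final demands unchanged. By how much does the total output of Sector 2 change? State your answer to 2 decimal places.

Technical coefficients a_ij = z_ij / X_j:
  a_11 = 56/560 = 0.10, a_21 = 112/560 = 0.20, a_31 = 84/560 = 0.15, a_41 = 28/560 = 0.05
  a_12 = 60/600 = 0.10, a_22 = 60/600 = 0.10, a_32 = 90/600 = 0.15, a_42 = 90/600 = 0.15
  a_13 = 48/480 = 0.10, a_23 = 144/480 = 0.30, a_33 = 144/480 = 0.30, a_43 = 96/480 = 0.20
  a_14 = 72/360 = 0.20, a_24 = 162/360 = 0.45, a_34 = 36/360 = 0.10, a_44 = 36/360 = 0.10
I − A =
  [   0.90    -0.10    -0.10    -0.20]
  [  -0.20     0.90    -0.30    -0.45]
  [  -0.15    -0.15     0.70    -0.10]
  [  -0.05    -0.15    -0.20     0.90]
Compute the cofactors C_ij = (−1)^(i+j)·(3×3 minor ij) of I−A; the adjugate is their transpose:
adj(I−A) = Cᵀ =
  [ 0.44325   0.10300   0.15525   0.16725]
  [ 0.19325   0.52200   0.34925   0.34275]
  [ 0.14925   0.15200   0.63300   0.17950]
  [ 0.09000   0.12650   0.20750   0.49150]
det(I−A) = Σ_j (I−A)_1j·C_1j = (0.90)(0.44325) + (-0.10)(0.19325) + (-0.10)(0.14925) + (-0.20)(0.09000) = 0.346675
(I − A)⁻¹ = adj(I−A) / det(I−A) ≈
  [   1.2786     0.2971     0.4478     0.4824]
  [   0.5574     1.5057     1.0074     0.9887]
  [   0.4305     0.4385     1.8259     0.5178]
  [   0.2596     0.3649     0.5985     1.4178]
Δx = (I − A)⁻¹ Δd with Δd having +15 in the Sector 4 component and 0 elsewhere.
So Δx_2 = L_24 · (+15), where L_24 = adj(I−A)_24 / det(I−A) = 0.34275 / 0.346675.
Δx_2 = 0.34275 × (+15) / 0.346675 = 5.14125 / 0.346675 ≈ 14.83.

Δx_2 = 14.83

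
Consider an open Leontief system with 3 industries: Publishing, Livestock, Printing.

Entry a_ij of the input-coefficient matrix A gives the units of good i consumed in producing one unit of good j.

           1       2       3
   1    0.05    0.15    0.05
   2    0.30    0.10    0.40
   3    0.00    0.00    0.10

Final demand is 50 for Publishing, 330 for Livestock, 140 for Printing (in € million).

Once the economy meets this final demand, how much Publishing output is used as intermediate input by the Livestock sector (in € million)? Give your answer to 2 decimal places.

z_12 = 72.21

I − A =
  [   0.95    -0.15    -0.05]
  [  -0.30     0.90    -0.40]
  [   0.00     0.00     0.90]
Cofactors of I−A, C_ij = (−1)^(i+j)·(minor ij) (rows/columns in the sector order above):
  C_11 = (0.90)(0.90) − (-0.40)(0.00) = 0.8100
  C_12 = −[(-0.30)(0.90) − (-0.40)(0.00)] = 0.2700
  C_13 = (-0.30)(0.00) − (0.90)(0.00) = 0.0000
  C_21 = −[(-0.15)(0.90) − (-0.05)(0.00)] = 0.1350
  C_22 = (0.95)(0.90) − (-0.05)(0.00) = 0.8550
  C_23 = −[(0.95)(0.00) − (-0.15)(0.00)] = 0.0000
  C_31 = (-0.15)(-0.40) − (-0.05)(0.90) = 0.1050
  C_32 = −[(0.95)(-0.40) − (-0.05)(-0.30)] = 0.3950
  C_33 = (0.95)(0.90) − (-0.15)(-0.30) = 0.8100
det(I−A) = Σ_j (I−A)_1j·C_1j = (0.95)(0.8100) + (-0.15)(0.2700) + (-0.05)(0.0000) = 0.7290
adj(I−A) = Cᵀ =
  [ 0.8100   0.1350   0.1050]
  [ 0.2700   0.8550   0.3950]
  [ 0.0000   0.0000   0.8100]
(I − A)⁻¹ = adj(I−A) / det(I−A) ≈
  [   1.1111     0.1852     0.1440]
  [   0.3704     1.1728     0.5418]
  [   0.0000     0.0000     1.1111]
First solve x = (I − A)⁻¹ d = adj(I−A)·d / det(I−A); in particular x_2 = (0.2700·50 + 0.8550·330 + 0.3950·140) / 0.7290 = 350.95 / 0.7290 ≈ 481.4129.
Intermediate flow from 1 to 2: z_12 = a_12 · x_2 = 0.15 × 350.95 / 0.7290 = 52.6425 / 0.7290 ≈ 72.21.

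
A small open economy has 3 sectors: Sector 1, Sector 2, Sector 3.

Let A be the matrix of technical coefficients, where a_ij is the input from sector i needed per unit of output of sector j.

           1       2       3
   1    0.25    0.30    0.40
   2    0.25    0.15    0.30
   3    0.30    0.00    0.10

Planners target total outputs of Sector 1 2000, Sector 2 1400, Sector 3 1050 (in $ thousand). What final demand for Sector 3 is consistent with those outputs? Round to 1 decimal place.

d_3 = 345.0

I − A =
  [   0.75    -0.30    -0.40]
  [  -0.25     0.85    -0.30]
  [  -0.30     0.00     0.90]
d = (I − A) x:
  d_1 = (+0.75)·2000 + (-0.30)·1400 + (-0.40)·1050 = 660.0
  d_2 = (-0.25)·2000 + (+0.85)·1400 + (-0.30)·1050 = 375.0
  d_3 = (-0.30)·2000 + (+0.00)·1400 + (+0.90)·1050 = 345.0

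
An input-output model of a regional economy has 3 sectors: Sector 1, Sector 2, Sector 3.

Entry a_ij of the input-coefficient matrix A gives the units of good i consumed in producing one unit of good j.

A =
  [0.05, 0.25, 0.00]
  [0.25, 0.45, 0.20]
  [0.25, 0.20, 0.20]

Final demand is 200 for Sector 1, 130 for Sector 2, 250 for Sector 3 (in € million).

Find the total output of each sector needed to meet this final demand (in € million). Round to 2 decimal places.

I − A =
  [   0.95    -0.25     0.00]
  [  -0.25     0.55    -0.20]
  [  -0.25    -0.20     0.80]
Cofactors of I−A, C_ij = (−1)^(i+j)·(minor ij) (rows/columns in the sector order above):
  C_11 = (0.55)(0.80) − (-0.20)(-0.20) = 0.4000
  C_12 = −[(-0.25)(0.80) − (-0.20)(-0.25)] = 0.2500
  C_13 = (-0.25)(-0.20) − (0.55)(-0.25) = 0.1875
  C_21 = −[(-0.25)(0.80) − (0.00)(-0.20)] = 0.2000
  C_22 = (0.95)(0.80) − (0.00)(-0.25) = 0.7600
  C_23 = −[(0.95)(-0.20) − (-0.25)(-0.25)] = 0.2525
  C_31 = (-0.25)(-0.20) − (0.00)(0.55) = 0.0500
  C_32 = −[(0.95)(-0.20) − (0.00)(-0.25)] = 0.1900
  C_33 = (0.95)(0.55) − (-0.25)(-0.25) = 0.4600
det(I−A) = Σ_j (I−A)_1j·C_1j = (0.95)(0.4000) + (-0.25)(0.2500) + (0.00)(0.1875) = 0.3175
adj(I−A) = Cᵀ =
  [ 0.4000   0.2000   0.0500]
  [ 0.2500   0.7600   0.1900]
  [ 0.1875   0.2525   0.4600]
(I − A)⁻¹ = adj(I−A) / det(I−A) ≈
  [   1.2598     0.6299     0.1575]
  [   0.7874     2.3937     0.5984]
  [   0.5906     0.7953     1.4488]
x = (I − A)⁻¹ d = adj(I−A)·d / det(I−A), with det(I−A) = 0.3175:
  x_1 = (0.4000·200 + 0.2000·130 + 0.0500·250) / 0.3175 = 118.50 / 0.3175 ≈ 373.23
  x_2 = (0.2500·200 + 0.7600·130 + 0.1900·250) / 0.3175 = 196.30 / 0.3175 ≈ 618.27
  x_3 = (0.1875·200 + 0.2525·130 + 0.4600·250) / 0.3175 = 185.325 / 0.3175 ≈ 583.70

x_1 = 373.23, x_2 = 618.27, x_3 = 583.70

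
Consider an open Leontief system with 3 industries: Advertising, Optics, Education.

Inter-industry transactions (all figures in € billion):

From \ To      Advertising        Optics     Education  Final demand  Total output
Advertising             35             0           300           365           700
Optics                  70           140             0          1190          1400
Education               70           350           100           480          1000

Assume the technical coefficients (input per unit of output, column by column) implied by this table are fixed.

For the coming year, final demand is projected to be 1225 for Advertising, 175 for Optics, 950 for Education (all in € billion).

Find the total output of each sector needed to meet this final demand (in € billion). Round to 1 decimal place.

Technical coefficients a_ij = z_ij / X_j:
  a_AA = 35/700 = 0.05, a_OA = 70/700 = 0.10, a_EA = 70/700 = 0.10
  a_AO = 0/1400 = 0.00, a_OO = 140/1400 = 0.10, a_EO = 350/1400 = 0.25
  a_AE = 300/1000 = 0.30, a_OE = 0/1000 = 0.00, a_EE = 100/1000 = 0.10
I − A =
  [   0.95     0.00    -0.30]
  [  -0.10     0.90     0.00]
  [  -0.10    -0.25     0.90]
Cofactors of I−A, C_ij = (−1)^(i+j)·(minor ij) (rows/columns in the sector order above):
  C_11 = (0.90)(0.90) − (0.00)(-0.25) = 0.8100
  C_12 = −[(-0.10)(0.90) − (0.00)(-0.10)] = 0.0900
  C_13 = (-0.10)(-0.25) − (0.90)(-0.10) = 0.1150
  C_21 = −[(0.00)(0.90) − (-0.30)(-0.25)] = 0.0750
  C_22 = (0.95)(0.90) − (-0.30)(-0.10) = 0.8250
  C_23 = −[(0.95)(-0.25) − (0.00)(-0.10)] = 0.2375
  C_31 = (0.00)(0.00) − (-0.30)(0.90) = 0.2700
  C_32 = −[(0.95)(0.00) − (-0.30)(-0.10)] = 0.0300
  C_33 = (0.95)(0.90) − (0.00)(-0.10) = 0.8550
det(I−A) = Σ_j (I−A)_1j·C_1j = (0.95)(0.8100) + (0.00)(0.0900) + (-0.30)(0.1150) = 0.7350
adj(I−A) = Cᵀ =
  [ 0.8100   0.0750   0.2700]
  [ 0.0900   0.8250   0.0300]
  [ 0.1150   0.2375   0.8550]
(I − A)⁻¹ = adj(I−A) / det(I−A) ≈
  [   1.1020     0.1020     0.3673]
  [   0.1224     1.1224     0.0408]
  [   0.1565     0.3231     1.1633]
x = (I − A)⁻¹ d = adj(I−A)·d / det(I−A), with det(I−A) = 0.7350:
  x_A = (0.8100·1225 + 0.0750·175 + 0.2700·950) / 0.7350 = 1261.875 / 0.7350 ≈ 1716.8
  x_O = (0.0900·1225 + 0.8250·175 + 0.0300·950) / 0.7350 = 283.125 / 0.7350 ≈ 385.2
  x_E = (0.1150·1225 + 0.2375·175 + 0.8550·950) / 0.7350 = 994.6875 / 0.7350 ≈ 1353.3

x_A = 1716.8, x_O = 385.2, x_E = 1353.3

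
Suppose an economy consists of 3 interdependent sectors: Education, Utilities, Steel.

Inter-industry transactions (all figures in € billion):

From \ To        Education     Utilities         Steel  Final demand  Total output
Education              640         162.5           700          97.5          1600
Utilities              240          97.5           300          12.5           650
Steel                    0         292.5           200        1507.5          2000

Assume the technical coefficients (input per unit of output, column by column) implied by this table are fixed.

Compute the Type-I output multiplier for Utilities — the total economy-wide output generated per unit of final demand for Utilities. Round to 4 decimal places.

Technical coefficients a_ij = z_ij / X_j:
  a_EE = 640/1600 = 0.40, a_UE = 240/1600 = 0.15, a_SE = 0/1600 = 0.00
  a_EU = 162.5/650 = 0.25, a_UU = 97.5/650 = 0.15, a_SU = 292.5/650 = 0.45
  a_ES = 700/2000 = 0.35, a_US = 300/2000 = 0.15, a_SS = 200/2000 = 0.10
I − A =
  [   0.60    -0.25    -0.35]
  [  -0.15     0.85    -0.15]
  [   0.00    -0.45     0.90]
Cofactors of I−A, C_ij = (−1)^(i+j)·(minor ij) (rows/columns in the sector order above):
  C_11 = (0.85)(0.90) − (-0.15)(-0.45) = 0.6975
  C_12 = −[(-0.15)(0.90) − (-0.15)(0.00)] = 0.1350
  C_13 = (-0.15)(-0.45) − (0.85)(0.00) = 0.0675
  C_21 = −[(-0.25)(0.90) − (-0.35)(-0.45)] = 0.3825
  C_22 = (0.60)(0.90) − (-0.35)(0.00) = 0.5400
  C_23 = −[(0.60)(-0.45) − (-0.25)(0.00)] = 0.2700
  C_31 = (-0.25)(-0.15) − (-0.35)(0.85) = 0.3350
  C_32 = −[(0.60)(-0.15) − (-0.35)(-0.15)] = 0.1425
  C_33 = (0.60)(0.85) − (-0.25)(-0.15) = 0.4725
det(I−A) = Σ_j (I−A)_1j·C_1j = (0.60)(0.6975) + (-0.25)(0.1350) + (-0.35)(0.0675) = 0.361125
adj(I−A) = Cᵀ =
  [ 0.6975   0.3825   0.3350]
  [ 0.1350   0.5400   0.1425]
  [ 0.0675   0.2700   0.4725]
(I − A)⁻¹ = adj(I−A) / det(I−A) ≈
  [   1.93146     1.05919     0.92766]
  [   0.37383     1.49533     0.39460]
  [   0.18692     0.74766     1.30841]
The output multiplier for sector j is the column-j sum of the Leontief inverse (I − A)⁻¹ = adj(I−A) / det(I−A).
Column U of adj(I−A): (0.3825, 0.5400, 0.2700); det(I−A) = 0.361125.
m_U = (0.3825 + 0.5400 + 0.2700) / 0.361125 = 1.1925 / 0.361125 ≈ 3.3022.

m_U = 3.3022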